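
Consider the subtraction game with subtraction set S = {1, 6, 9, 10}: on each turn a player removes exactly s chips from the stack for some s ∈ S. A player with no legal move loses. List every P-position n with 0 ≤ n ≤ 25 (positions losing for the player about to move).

G(0) = 0
G(1) = mex{0} = 1
G(2) = mex{1} = 0
G(3) = mex{0} = 1
G(4) = mex{1} = 0
G(5) = mex{0} = 1
G(6) = mex{1,0} = 2
G(7) = mex{2,1} = 0
G(8) = mex{0,0} = 1
G(9) = mex{1,1,0} = 2
G(10) = mex{2,0,1,0} = 3
G(11) = mex{3,1,0,1} = 2
G(12) = mex{2,2,1,0} = 3
G(13) = mex{3,0,0,1} = 2
G(14) = mex{2,1,1,0} = 3
G(15) = mex{3,2,2,1} = 0
G(16) = mex{0,3,0,2} = 1
G(17) = mex{1,2,1,0} = 3
G(18) = mex{3,3,2,1} = 0
G(19) = mex{0,2,3,2} = 1
G(20) = mex{1,3,2,3} = 0
G(21) = mex{0,0,3,2} = 1
G(22) = mex{1,1,2,3} = 0
G(23) = mex{0,3,3,2} = 1
G(24) = mex{1,0,0,3} = 2
G(25) = mex{2,1,1,0} = 3
P-positions are exactly the n with G(n) = 0.

0, 2, 4, 7, 15, 18, 20, 22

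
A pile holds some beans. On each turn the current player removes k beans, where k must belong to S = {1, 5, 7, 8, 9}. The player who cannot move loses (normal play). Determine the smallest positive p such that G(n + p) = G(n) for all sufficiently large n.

n :  0  1  2  3  4  5  6  7  8  9 10 11 12 13 14 15 16 17 18 19 20 21 22 23 24 25 26 27 28 29 30 31 32 33
G :  0  1  0  1  0  1  0  1  2  3  2  3  2  3  2  3  0  1  0  1  0  1  0  1  2  3  2  3  2  3  2  3  0  1
G(n+16) = G(n) holds for n = 0,…,8 (a full window of length max(S) = 9), so the sequence is purely periodic with period 16.

16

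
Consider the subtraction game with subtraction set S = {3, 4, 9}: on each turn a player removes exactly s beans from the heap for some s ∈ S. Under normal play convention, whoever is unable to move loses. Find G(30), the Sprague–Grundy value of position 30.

1

n :  0  1  2  3  4  5  6  7  8  9 10 11 12 13 14 15 16 17 18 19 20 21 22 23 24 25 26 27 28 29 30
G :  0  0  0  1  1  1  2  0  0  3  1  1  2  0  0  0  1  1  1  2  0  0  3  1  1  2  0  0  0  1  1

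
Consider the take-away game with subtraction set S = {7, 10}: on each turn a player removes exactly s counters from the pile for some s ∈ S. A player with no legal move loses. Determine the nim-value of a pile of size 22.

n :  0  1  2  3  4  5  6  7  8  9 10 11 12 13 14 15 16 17 18 19 20 21 22
G :  0  0  0  0  0  0  0  1  1  1  1  1  1  1  2  2  2  0  0  0  0  0  0

0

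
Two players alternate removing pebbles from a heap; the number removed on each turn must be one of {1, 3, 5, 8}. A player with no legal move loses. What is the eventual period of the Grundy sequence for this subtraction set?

n :  0  1  2  3  4  5  6  7  8  9 10 11 12 13 14 15 16 17 18 19 20 21 22 23 24 25 26 27
G :  0  1  0  1  0  1  0  1  2  3  2  3  2  0  1  0  1  0  1  0  1  2  3  2  3  2  0  1
G(n+13) = G(n) holds for n = 0,…,7 (a full window of length max(S) = 8), so the sequence is purely periodic with period 13.

13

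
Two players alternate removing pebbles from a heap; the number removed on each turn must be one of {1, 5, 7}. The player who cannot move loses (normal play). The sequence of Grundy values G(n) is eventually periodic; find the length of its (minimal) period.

n :  0  1  2  3  4  5  6  7  8  9 10 11 12 13 14
G :  0  1  0  1  0  1  0  1  0  1  0  1  0  1  0
G(n+2) = G(n) holds for n = 0,…,6 (a full window of length max(S) = 7), so the sequence is purely periodic with period 2.

2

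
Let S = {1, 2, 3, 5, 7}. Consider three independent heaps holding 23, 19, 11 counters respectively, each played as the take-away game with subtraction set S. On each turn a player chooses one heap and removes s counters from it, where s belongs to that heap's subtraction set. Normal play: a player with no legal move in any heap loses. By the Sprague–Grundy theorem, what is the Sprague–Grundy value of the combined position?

All heaps use S = {1, 2, 3, 5, 7}:
G(0) = 0
G(1) = mex{0} = 1
G(2) = mex{1,0} = 2
G(3) = mex{2,1,0} = 3
G(4) = mex{3,2,1} = 0
G(5) = mex{0,3,2,0} = 1
G(6) = mex{1,0,3,1} = 2
G(7) = mex{2,1,0,2,0} = 3
G(8) = mex{3,2,1,3,1} = 0
G(9) = mex{0,3,2,0,2} = 1
G(10) = mex{1,0,3,1,3} = 2
G(11) = mex{2,1,0,2,0} = 3
G(12) = mex{3,2,1,3,1} = 0
G(13) = mex{0,3,2,0,2} = 1
G(14) = mex{1,0,3,1,3} = 2
G(15) = mex{2,1,0,2,0} = 3
G(16) = mex{3,2,1,3,1} = 0
G(17) = mex{0,3,2,0,2} = 1
G(18) = mex{1,0,3,1,3} = 2
G(19) = mex{2,1,0,2,0} = 3
G(20) = mex{3,2,1,3,1} = 0
G(21) = mex{0,3,2,0,2} = 1
G(22) = mex{1,0,3,1,3} = 2
G(23) = mex{2,1,0,2,0} = 3
Heap A: G(23) = 3.
Heap B: G(19) = 3.
Heap C: G(11) = 3.
Combined Grundy value = 3 ⊕ 3 ⊕ 3 = 3.

3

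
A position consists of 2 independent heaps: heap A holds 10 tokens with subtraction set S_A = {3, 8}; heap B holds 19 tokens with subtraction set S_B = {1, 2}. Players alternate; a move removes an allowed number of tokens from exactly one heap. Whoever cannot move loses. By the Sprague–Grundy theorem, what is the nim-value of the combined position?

Heap A, S = {3, 8}:
n :  0  1  2  3  4  5  6  7  8  9 10
G :  0  0  0  1  1  1  0  0  2  1  1
G_A(10) = 1.
Heap B, S = {1, 2}:
G(0) = 0
G(1) = mex{0} = 1
G(2) = mex{1,0} = 2
G(3) = mex{2,1} = 0
G(4) = mex{0,2} = 1
G(5) = mex{1,0} = 2
G(6) = mex{2,1} = 0
G(7) = mex{0,2} = 1
G(8) = mex{1,0} = 2
G(9) = mex{2,1} = 0
G(10) = mex{0,2} = 1
G(11) = mex{1,0} = 2
G(12) = mex{2,1} = 0
G(13) = mex{0,2} = 1
G(14) = mex{1,0} = 2
G(15) = mex{2,1} = 0
G(16) = mex{0,2} = 1
G(17) = mex{1,0} = 2
G(18) = mex{2,1} = 0
G(19) = mex{0,2} = 1
G_B(19) = 1.
Combined Grundy value = 1 ⊕ 1 = 0.

0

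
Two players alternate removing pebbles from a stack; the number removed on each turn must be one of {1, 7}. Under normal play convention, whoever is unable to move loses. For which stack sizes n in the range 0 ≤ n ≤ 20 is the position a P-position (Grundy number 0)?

0, 2, 4, 6, 8, 10, 12, 14, 16, 18, 20

G(0) = 0
G(1) = mex{0} = 1
G(2) = mex{1} = 0
G(3) = mex{0} = 1
G(4) = mex{1} = 0
G(5) = mex{0} = 1
G(6) = mex{1} = 0
G(7) = mex{0,0} = 1
G(8) = mex{1,1} = 0
G(9) = mex{0,0} = 1
G(10) = mex{1,1} = 0
G(11) = mex{0,0} = 1
G(12) = mex{1,1} = 0
G(13) = mex{0,0} = 1
G(14) = mex{1,1} = 0
G(15) = mex{0,0} = 1
G(16) = mex{1,1} = 0
G(17) = mex{0,0} = 1
G(18) = mex{1,1} = 0
G(19) = mex{0,0} = 1
G(20) = mex{1,1} = 0
P-positions are exactly the n with G(n) = 0.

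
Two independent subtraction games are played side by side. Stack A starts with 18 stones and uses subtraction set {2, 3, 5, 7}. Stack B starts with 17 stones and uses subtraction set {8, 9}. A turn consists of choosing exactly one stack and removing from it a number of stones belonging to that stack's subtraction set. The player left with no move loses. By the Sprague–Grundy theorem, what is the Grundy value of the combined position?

0

Stack A, S = {2, 3, 5, 7}:
n :  0  1  2  3  4  5  6  7  8  9 10 11 12 13 14 15 16 17 18
G :  0  0  1  1  2  2  3  3  4  0  0  1  1  2  2  3  3  4  0
G_A(18) = 0.
Stack B, S = {8, 9}:
G(0) = 0
G(1) = mex{} = 0
G(2) = mex{} = 0
G(3) = mex{} = 0
G(4) = mex{} = 0
G(5) = mex{} = 0
G(6) = mex{} = 0
G(7) = mex{} = 0
G(8) = mex{0} = 1
G(9) = mex{0,0} = 1
G(10) = mex{0,0} = 1
G(11) = mex{0,0} = 1
G(12) = mex{0,0} = 1
G(13) = mex{0,0} = 1
G(14) = mex{0,0} = 1
G(15) = mex{0,0} = 1
G(16) = mex{1,0} = 2
G(17) = mex{1,1} = 0
G_B(17) = 0.
Combined Grundy value = 0 ⊕ 0 = 0.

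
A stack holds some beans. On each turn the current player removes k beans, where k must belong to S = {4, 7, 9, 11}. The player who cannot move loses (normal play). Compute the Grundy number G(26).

n :  0  1  2  3  4  5  6  7  8  9 10 11 12 13 14 15 16 17 18 19 20 21 22 23 24 25 26
G :  0  0  0  0  1  1  1  1  2  2  2  2  3  3  3  0  0  0  0  1  1  1  1  2  2  2  2

2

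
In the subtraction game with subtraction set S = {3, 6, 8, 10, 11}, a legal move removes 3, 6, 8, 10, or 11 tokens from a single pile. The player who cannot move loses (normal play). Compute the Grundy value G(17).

1

n :  0  1  2  3  4  5  6  7  8  9 10 11 12 13 14 15 16 17
G :  0  0  0  1  1  1  2  2  2  3  3  3  4  4  0  0  0  1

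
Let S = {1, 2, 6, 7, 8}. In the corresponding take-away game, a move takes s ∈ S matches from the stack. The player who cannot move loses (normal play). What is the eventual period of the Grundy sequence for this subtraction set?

12

G(0) = 0
G(1) = mex{0} = 1
G(2) = mex{1,0} = 2
G(3) = mex{2,1} = 0
G(4) = mex{0,2} = 1
G(5) = mex{1,0} = 2
G(6) = mex{2,1,0} = 3
G(7) = mex{3,2,1,0} = 4
G(8) = mex{4,3,2,1,0} = 5
G(9) = mex{5,4,0,2,1} = 3
G(10) = mex{3,5,1,0,2} = 4
G(11) = mex{4,3,2,1,0} = 5
G(12) = mex{5,4,3,2,1} = 0
G(13) = mex{0,5,4,3,2} = 1
G(14) = mex{1,0,5,4,3} = 2
G(15) = mex{2,1,3,5,4} = 0
G(16) = mex{0,2,4,3,5} = 1
G(17) = mex{1,0,5,4,3} = 2
G(18) = mex{2,1,0,5,4} = 3
G(19) = mex{3,2,1,0,5} = 4
G(20) = mex{4,3,2,1,0} = 5
G(21) = mex{5,4,0,2,1} = 3
G(22) = mex{3,5,1,0,2} = 4
G(23) = mex{4,3,2,1,0} = 5
G(24) = mex{5,4,3,2,1} = 0
G(25) = mex{0,5,4,3,2} = 1
G(n+12) = G(n) holds for n = 0,…,7 (a full window of length max(S) = 8), so the sequence is purely periodic with period 12.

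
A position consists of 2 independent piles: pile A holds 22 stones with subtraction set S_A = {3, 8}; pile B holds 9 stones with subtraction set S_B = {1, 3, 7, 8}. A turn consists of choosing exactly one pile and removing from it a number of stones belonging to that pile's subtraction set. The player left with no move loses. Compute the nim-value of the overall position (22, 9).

3

Pile A, S = {3, 8}:
n :  0  1  2  3  4  5  6  7  8  9 10 11 12 13 14 15 16 17 18 19 20 21 22
G :  0  0  0  1  1  1  0  0  2  1  1  0  0  0  1  1  1  0  0  2  1  1  0
G_A(22) = 0.
Pile B, S = {1, 3, 7, 8}:
n : 0 1 2 3 4 5 6 7 8 9
G : 0 1 0 1 0 1 0 1 2 3
G_B(9) = 3.
Combined Grundy value = 0 ⊕ 3 = 3.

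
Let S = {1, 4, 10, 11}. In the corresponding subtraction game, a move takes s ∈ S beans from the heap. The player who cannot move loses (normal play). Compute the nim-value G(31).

3

n :  0  1  2  3  4  5  6  7  8  9 10 11 12 13 14 15 16 17 18 19 20 21 22 23 24 25 26 27 28 29 30 31
G :  0  1  0  1  2  0  1  0  1  2  3  2  3  4  0  1  2  3  2  0  1  0  1  2  3  2  0  1  0  1  2  3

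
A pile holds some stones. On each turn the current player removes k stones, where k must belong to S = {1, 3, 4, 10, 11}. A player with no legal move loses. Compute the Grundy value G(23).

G(0) = 0
G(1) = mex{0} = 1
G(2) = mex{1} = 0
G(3) = mex{0,0} = 1
G(4) = mex{1,1,0} = 2
G(5) = mex{2,0,1} = 3
G(6) = mex{3,1,0} = 2
G(7) = mex{2,2,1} = 0
G(8) = mex{0,3,2} = 1
G(9) = mex{1,2,3} = 0
G(10) = mex{0,0,2,0} = 1
G(11) = mex{1,1,0,1,0} = 2
G(12) = mex{2,0,1,0,1} = 3
G(13) = mex{3,1,0,1,0} = 2
G(14) = mex{2,2,1,2,1} = 0
G(15) = mex{0,3,2,3,2} = 1
G(16) = mex{1,2,3,2,3} = 0
G(17) = mex{0,0,2,0,2} = 1
G(18) = mex{1,1,0,1,0} = 2
G(19) = mex{2,0,1,0,1} = 3
G(20) = mex{3,1,0,1,0} = 2
G(21) = mex{2,2,1,2,1} = 0
G(22) = mex{0,3,2,3,2} = 1
G(23) = mex{1,2,3,2,3} = 0

0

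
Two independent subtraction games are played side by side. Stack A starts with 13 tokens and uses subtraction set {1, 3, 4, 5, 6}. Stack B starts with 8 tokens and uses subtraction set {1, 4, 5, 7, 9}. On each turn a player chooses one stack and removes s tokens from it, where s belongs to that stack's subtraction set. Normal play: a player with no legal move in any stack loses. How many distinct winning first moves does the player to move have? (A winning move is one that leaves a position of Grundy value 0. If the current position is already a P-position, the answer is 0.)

2

Stack A, S = {1, 3, 4, 5, 6}:
G(0) = 0
G(1) = mex{0} = 1
G(2) = mex{1} = 0
G(3) = mex{0,0} = 1
G(4) = mex{1,1,0} = 2
G(5) = mex{2,0,1,0} = 3
G(6) = mex{3,1,0,1,0} = 2
G(7) = mex{2,2,1,0,1} = 3
G(8) = mex{3,3,2,1,0} = 4
G(9) = mex{4,2,3,2,1} = 0
G(10) = mex{0,3,2,3,2} = 1
G(11) = mex{1,4,3,2,3} = 0
G(12) = mex{0,0,4,3,2} = 1
G(13) = mex{1,1,0,4,3} = 2
G_A(13) = 2.
Stack B, S = {1, 4, 5, 7, 9}:
G(0) = 0
G(1) = mex{0} = 1
G(2) = mex{1} = 0
G(3) = mex{0} = 1
G(4) = mex{1,0} = 2
G(5) = mex{2,1,0} = 3
G(6) = mex{3,0,1} = 2
G(7) = mex{2,1,0,0} = 3
G(8) = mex{3,2,1,1} = 0
G_B(8) = 0.
Combined Grundy value = 2 ⊕ 0 = 2.
A winning move leaves total XOR = 0, i.e. changes one component's Grundy value g to g ⊕ X where X is the current total.
Stack A: need g' = 2⊕2 = 0. Options: 13−1→G=1, 13−3→G=1, 13−4→G=0, 13−5→G=4, 13−6→G=3. Hits: 1.
Stack B: need g' = 0⊕2 = 2. Options: 8−1→G=3, 8−4→G=2, 8−5→G=1, 8−7→G=1. Hits: 1.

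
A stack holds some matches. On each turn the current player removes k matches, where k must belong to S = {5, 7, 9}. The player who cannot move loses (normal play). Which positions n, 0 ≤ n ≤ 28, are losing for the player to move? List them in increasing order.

0, 1, 2, 3, 4, 14, 15, 16, 17, 18, 28

G(0) = 0
G(1) = mex{} = 0
G(2) = mex{} = 0
G(3) = mex{} = 0
G(4) = mex{} = 0
G(5) = mex{0} = 1
G(6) = mex{0} = 1
G(7) = mex{0,0} = 1
G(8) = mex{0,0} = 1
G(9) = mex{0,0,0} = 1
G(10) = mex{1,0,0} = 2
G(11) = mex{1,0,0} = 2
G(12) = mex{1,1,0} = 2
G(13) = mex{1,1,0} = 2
G(14) = mex{1,1,1} = 0
G(15) = mex{2,1,1} = 0
G(16) = mex{2,1,1} = 0
G(17) = mex{2,2,1} = 0
G(18) = mex{2,2,1} = 0
G(19) = mex{0,2,2} = 1
G(20) = mex{0,2,2} = 1
G(21) = mex{0,0,2} = 1
G(22) = mex{0,0,2} = 1
G(23) = mex{0,0,0} = 1
G(24) = mex{1,0,0} = 2
G(25) = mex{1,0,0} = 2
G(26) = mex{1,1,0} = 2
G(27) = mex{1,1,0} = 2
G(28) = mex{1,1,1} = 0
P-positions are exactly the n with G(n) = 0.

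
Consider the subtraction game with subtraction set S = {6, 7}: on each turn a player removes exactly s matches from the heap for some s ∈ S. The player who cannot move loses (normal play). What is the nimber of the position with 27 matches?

0

G(0) = 0
G(1) = mex{} = 0
G(2) = mex{} = 0
G(3) = mex{} = 0
G(4) = mex{} = 0
G(5) = mex{} = 0
G(6) = mex{0} = 1
G(7) = mex{0,0} = 1
G(8) = mex{0,0} = 1
G(9) = mex{0,0} = 1
G(10) = mex{0,0} = 1
G(11) = mex{0,0} = 1
G(12) = mex{1,0} = 2
G(13) = mex{1,1} = 0
G(14) = mex{1,1} = 0
G(15) = mex{1,1} = 0
G(16) = mex{1,1} = 0
G(17) = mex{1,1} = 0
G(18) = mex{2,1} = 0
G(19) = mex{0,2} = 1
G(20) = mex{0,0} = 1
G(21) = mex{0,0} = 1
G(22) = mex{0,0} = 1
G(23) = mex{0,0} = 1
G(24) = mex{0,0} = 1
G(25) = mex{1,0} = 2
G(26) = mex{1,1} = 0
G(27) = mex{1,1} = 0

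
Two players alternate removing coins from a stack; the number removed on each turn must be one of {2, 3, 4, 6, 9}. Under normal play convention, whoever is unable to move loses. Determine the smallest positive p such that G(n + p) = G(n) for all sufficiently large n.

5

n :  0  1  2  3  4  5  6  7  8  9 10 11 12 13 14 15 16 17 18 19 20 21 22 23 24 25 26 27
G :  0  0  1  1  2  2  3  3  0  4  1  5  2  0  3  1  4  2  0  3  1  4  2  0  3  1  4  2
From n = 12 onward G(n+5) = G(n); since this holds over max(S) = 9 consecutive positions the period is 5 (pre-period 12).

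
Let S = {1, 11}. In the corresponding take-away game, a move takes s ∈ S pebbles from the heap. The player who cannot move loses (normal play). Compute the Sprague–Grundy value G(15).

G(0) = 0
G(1) = mex{0} = 1
G(2) = mex{1} = 0
G(3) = mex{0} = 1
G(4) = mex{1} = 0
G(5) = mex{0} = 1
G(6) = mex{1} = 0
G(7) = mex{0} = 1
G(8) = mex{1} = 0
G(9) = mex{0} = 1
G(10) = mex{1} = 0
G(11) = mex{0,0} = 1
G(12) = mex{1,1} = 0
G(13) = mex{0,0} = 1
G(14) = mex{1,1} = 0
G(15) = mex{0,0} = 1

1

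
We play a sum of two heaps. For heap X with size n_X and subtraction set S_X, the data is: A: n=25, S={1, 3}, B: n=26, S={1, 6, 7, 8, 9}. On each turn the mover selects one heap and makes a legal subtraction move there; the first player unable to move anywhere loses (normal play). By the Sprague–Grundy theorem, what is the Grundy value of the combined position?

Heap A, S = {1, 3}:
n :  0  1  2  3  4  5  6  7  8  9 10 11 12 13 14 15 16 17 18 19 20 21 22 23 24 25
G :  0  1  0  1  0  1  0  1  0  1  0  1  0  1  0  1  0  1  0  1  0  1  0  1  0  1
G_A(25) = 1.
Heap B, S = {1, 6, 7, 8, 9}:
G(0) = 0
G(1) = mex{0} = 1
G(2) = mex{1} = 0
G(3) = mex{0} = 1
G(4) = mex{1} = 0
G(5) = mex{0} = 1
G(6) = mex{1,0} = 2
G(7) = mex{2,1,0} = 3
G(8) = mex{3,0,1,0} = 2
G(9) = mex{2,1,0,1,0} = 3
G(10) = mex{3,0,1,0,1} = 2
G(11) = mex{2,1,0,1,0} = 3
G(12) = mex{3,2,1,0,1} = 4
G(13) = mex{4,3,2,1,0} = 5
G(14) = mex{5,2,3,2,1} = 0
G(15) = mex{0,3,2,3,2} = 1
G(16) = mex{1,2,3,2,3} = 0
G(17) = mex{0,3,2,3,2} = 1
G(18) = mex{1,4,3,2,3} = 0
G(19) = mex{0,5,4,3,2} = 1
G(20) = mex{1,0,5,4,3} = 2
G(21) = mex{2,1,0,5,4} = 3
G(22) = mex{3,0,1,0,5} = 2
G(23) = mex{2,1,0,1,0} = 3
G(24) = mex{3,0,1,0,1} = 2
G(25) = mex{2,1,0,1,0} = 3
G(26) = mex{3,2,1,0,1} = 4
G_B(26) = 4.
Combined Grundy value = 1 ⊕ 4 = 5.

5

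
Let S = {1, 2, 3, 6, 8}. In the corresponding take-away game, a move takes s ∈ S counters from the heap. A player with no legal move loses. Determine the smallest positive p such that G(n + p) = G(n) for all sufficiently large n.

9

n :  0  1  2  3  4  5  6  7  8  9 10 11 12 13 14 15 16 17 18 19
G :  0  1  2  3  0  1  2  3  4  0  1  2  3  0  1  2  3  4  0  1
G(n+9) = G(n) holds for n = 0,…,7 (a full window of length max(S) = 8), so the sequence is purely periodic with period 9.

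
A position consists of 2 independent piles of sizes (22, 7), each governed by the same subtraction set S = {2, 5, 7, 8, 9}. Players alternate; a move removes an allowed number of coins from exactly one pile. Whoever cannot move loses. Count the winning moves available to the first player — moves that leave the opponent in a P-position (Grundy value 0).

All piles use S = {2, 5, 7, 8, 9}:
G(0) = 0
G(1) = mex{} = 0
G(2) = mex{0} = 1
G(3) = mex{0} = 1
G(4) = mex{1} = 0
G(5) = mex{1,0} = 2
G(6) = mex{0,0} = 1
G(7) = mex{2,1,0} = 3
G(8) = mex{1,1,0,0} = 2
G(9) = mex{3,0,1,0,0} = 2
G(10) = mex{2,2,1,1,0} = 3
G(11) = mex{2,1,0,1,1} = 3
G(12) = mex{3,3,2,0,1} = 4
G(13) = mex{3,2,1,2,0} = 4
G(14) = mex{4,2,3,1,2} = 0
G(15) = mex{4,3,2,3,1} = 0
G(16) = mex{0,3,2,2,3} = 1
G(17) = mex{0,4,3,2,2} = 1
G(18) = mex{1,4,3,3,2} = 0
G(19) = mex{1,0,4,3,3} = 2
G(20) = mex{0,0,4,4,3} = 1
G(21) = mex{2,1,0,4,4} = 3
G(22) = mex{1,1,0,0,4} = 2
Pile A: G(22) = 2.
Pile B: G(7) = 3.
Combined Grundy value = 2 ⊕ 3 = 1.
A winning move leaves total XOR = 0, i.e. changes one component's Grundy value g to g ⊕ X where X is the current total.
Pile A: need g' = 2⊕1 = 3. Options: 22−2→G=1, 22−5→G=1, 22−7→G=0, 22−8→G=0, 22−9→G=4. Hits: 0.
Pile B: need g' = 3⊕1 = 2. Options: 7−2→G=2, 7−5→G=1, 7−7→G=0. Hits: 1.

1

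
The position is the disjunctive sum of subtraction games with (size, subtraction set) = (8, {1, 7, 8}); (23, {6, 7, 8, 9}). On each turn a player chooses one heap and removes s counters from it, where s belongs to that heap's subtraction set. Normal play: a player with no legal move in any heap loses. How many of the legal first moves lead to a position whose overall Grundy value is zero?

3

Heap A, S = {1, 7, 8}:
G(0) = 0
G(1) = mex{0} = 1
G(2) = mex{1} = 0
G(3) = mex{0} = 1
G(4) = mex{1} = 0
G(5) = mex{0} = 1
G(6) = mex{1} = 0
G(7) = mex{0,0} = 1
G(8) = mex{1,1,0} = 2
G_A(8) = 2.
Heap B, S = {6, 7, 8, 9}:
n :  0  1  2  3  4  5  6  7  8  9 10 11 12 13 14 15 16 17 18 19 20 21 22 23
G :  0  0  0  0  0  0  1  1  1  1  1  1  2  2  2  0  0  0  0  0  0  1  1  1
G_B(23) = 1.
Combined Grundy value = 2 ⊕ 1 = 3.
A winning move leaves total XOR = 0, i.e. changes one component's Grundy value g to g ⊕ X where X is the current total.
Heap A: need g' = 2⊕3 = 1. Options: 8−1→G=1, 8−7→G=1, 8−8→G=0. Hits: 2.
Heap B: need g' = 1⊕3 = 2. Options: 23−6→G=0, 23−7→G=0, 23−8→G=0, 23−9→G=2. Hits: 1.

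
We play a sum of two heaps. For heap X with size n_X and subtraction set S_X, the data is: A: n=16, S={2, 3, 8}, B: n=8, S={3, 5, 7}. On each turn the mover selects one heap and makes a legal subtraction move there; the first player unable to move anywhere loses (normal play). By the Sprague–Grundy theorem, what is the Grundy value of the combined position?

Heap A, S = {2, 3, 8}:
G(0) = 0
G(1) = mex{} = 0
G(2) = mex{0} = 1
G(3) = mex{0,0} = 1
G(4) = mex{1,0} = 2
G(5) = mex{1,1} = 0
G(6) = mex{2,1} = 0
G(7) = mex{0,2} = 1
G(8) = mex{0,0,0} = 1
G(9) = mex{1,0,0} = 2
G(10) = mex{1,1,1} = 0
G(11) = mex{2,1,1} = 0
G(12) = mex{0,2,2} = 1
G(13) = mex{0,0,0} = 1
G(14) = mex{1,0,0} = 2
G(15) = mex{1,1,1} = 0
G(16) = mex{2,1,1} = 0
G_A(16) = 0.
Heap B, S = {3, 5, 7}:
n : 0 1 2 3 4 5 6 7 8
G : 0 0 0 1 1 1 2 2 2
G_B(8) = 2.
Combined Grundy value = 0 ⊕ 2 = 2.

2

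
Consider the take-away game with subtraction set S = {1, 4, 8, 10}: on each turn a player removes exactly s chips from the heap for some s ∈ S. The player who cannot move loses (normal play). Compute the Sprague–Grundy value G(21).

0

G(0) = 0
G(1) = mex{0} = 1
G(2) = mex{1} = 0
G(3) = mex{0} = 1
G(4) = mex{1,0} = 2
G(5) = mex{2,1} = 0
G(6) = mex{0,0} = 1
G(7) = mex{1,1} = 0
G(8) = mex{0,2,0} = 1
G(9) = mex{1,0,1} = 2
G(10) = mex{2,1,0,0} = 3
G(11) = mex{3,0,1,1} = 2
G(12) = mex{2,1,2,0} = 3
G(13) = mex{3,2,0,1} = 4
G(14) = mex{4,3,1,2} = 0
G(15) = mex{0,2,0,0} = 1
G(16) = mex{1,3,1,1} = 0
G(17) = mex{0,4,2,0} = 1
G(18) = mex{1,0,3,1} = 2
G(19) = mex{2,1,2,2} = 0
G(20) = mex{0,0,3,3} = 1
G(21) = mex{1,1,4,2} = 0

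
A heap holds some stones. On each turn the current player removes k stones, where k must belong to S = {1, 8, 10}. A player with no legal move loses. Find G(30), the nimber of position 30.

n :  0  1  2  3  4  5  6  7  8  9 10 11 12 13 14 15 16 17 18 19 20 21 22 23 24 25 26 27 28 29 30
G :  0  1  0  1  0  1  0  1  2  0  1  0  1  0  1  0  1  2  0  1  0  1  0  1  0  1  2  0  1  0  1

1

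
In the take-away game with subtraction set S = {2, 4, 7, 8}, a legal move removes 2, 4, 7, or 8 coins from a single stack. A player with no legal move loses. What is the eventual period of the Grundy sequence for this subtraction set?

11

n :  0  1  2  3  4  5  6  7  8  9 10 11 12 13 14 15 16 17 18 19 20 21 22 23
G :  0  0  1  1  2  2  0  3  1  4  2  0  0  1  1  2  2  0  3  1  4  2  0  0
G(n+11) = G(n) holds for n = 0,…,7 (a full window of length max(S) = 8), so the sequence is purely periodic with period 11.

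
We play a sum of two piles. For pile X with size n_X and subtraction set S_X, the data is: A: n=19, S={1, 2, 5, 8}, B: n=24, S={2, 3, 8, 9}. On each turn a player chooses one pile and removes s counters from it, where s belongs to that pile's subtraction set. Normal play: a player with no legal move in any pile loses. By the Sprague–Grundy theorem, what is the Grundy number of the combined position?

Pile A, S = {1, 2, 5, 8}:
G(0) = 0
G(1) = mex{0} = 1
G(2) = mex{1,0} = 2
G(3) = mex{2,1} = 0
G(4) = mex{0,2} = 1
G(5) = mex{1,0,0} = 2
G(6) = mex{2,1,1} = 0
G(7) = mex{0,2,2} = 1
G(8) = mex{1,0,0,0} = 2
G(9) = mex{2,1,1,1} = 0
G(10) = mex{0,2,2,2} = 1
G(11) = mex{1,0,0,0} = 2
G(12) = mex{2,1,1,1} = 0
G(13) = mex{0,2,2,2} = 1
G(14) = mex{1,0,0,0} = 2
G(15) = mex{2,1,1,1} = 0
G(16) = mex{0,2,2,2} = 1
G(17) = mex{1,0,0,0} = 2
G(18) = mex{2,1,1,1} = 0
G(19) = mex{0,2,2,2} = 1
G_A(19) = 1.
Pile B, S = {2, 3, 8, 9}:
G(0) = 0
G(1) = mex{} = 0
G(2) = mex{0} = 1
G(3) = mex{0,0} = 1
G(4) = mex{1,0} = 2
G(5) = mex{1,1} = 0
G(6) = mex{2,1} = 0
G(7) = mex{0,2} = 1
G(8) = mex{0,0,0} = 1
G(9) = mex{1,0,0,0} = 2
G(10) = mex{1,1,1,0} = 2
G(11) = mex{2,1,1,1} = 0
G(12) = mex{2,2,2,1} = 0
G(13) = mex{0,2,0,2} = 1
G(14) = mex{0,0,0,0} = 1
G(15) = mex{1,0,1,0} = 2
G(16) = mex{1,1,1,1} = 0
G(17) = mex{2,1,2,1} = 0
G(18) = mex{0,2,2,2} = 1
G(19) = mex{0,0,0,2} = 1
G(20) = mex{1,0,0,0} = 2
G(21) = mex{1,1,1,0} = 2
G(22) = mex{2,1,1,1} = 0
G(23) = mex{2,2,2,1} = 0
G(24) = mex{0,2,0,2} = 1
G_B(24) = 1.
Combined Grundy value = 1 ⊕ 1 = 0.

0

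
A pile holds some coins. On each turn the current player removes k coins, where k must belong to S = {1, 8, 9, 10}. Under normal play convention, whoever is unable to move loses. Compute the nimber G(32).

G(0) = 0
G(1) = mex{0} = 1
G(2) = mex{1} = 0
G(3) = mex{0} = 1
G(4) = mex{1} = 0
G(5) = mex{0} = 1
G(6) = mex{1} = 0
G(7) = mex{0} = 1
G(8) = mex{1,0} = 2
G(9) = mex{2,1,0} = 3
G(10) = mex{3,0,1,0} = 2
G(11) = mex{2,1,0,1} = 3
G(12) = mex{3,0,1,0} = 2
G(13) = mex{2,1,0,1} = 3
G(14) = mex{3,0,1,0} = 2
G(15) = mex{2,1,0,1} = 3
G(16) = mex{3,2,1,0} = 4
G(17) = mex{4,3,2,1} = 0
G(18) = mex{0,2,3,2} = 1
G(19) = mex{1,3,2,3} = 0
G(20) = mex{0,2,3,2} = 1
G(21) = mex{1,3,2,3} = 0
G(22) = mex{0,2,3,2} = 1
G(23) = mex{1,3,2,3} = 0
G(24) = mex{0,4,3,2} = 1
G(25) = mex{1,0,4,3} = 2
G(26) = mex{2,1,0,4} = 3
G(27) = mex{3,0,1,0} = 2
G(28) = mex{2,1,0,1} = 3
G(29) = mex{3,0,1,0} = 2
G(30) = mex{2,1,0,1} = 3
G(31) = mex{3,0,1,0} = 2
G(32) = mex{2,1,0,1} = 3

3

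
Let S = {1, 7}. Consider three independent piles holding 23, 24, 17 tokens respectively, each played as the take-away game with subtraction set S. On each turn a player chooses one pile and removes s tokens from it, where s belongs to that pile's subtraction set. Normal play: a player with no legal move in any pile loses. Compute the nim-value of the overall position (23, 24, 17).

0

All piles use S = {1, 7}:
n :  0  1  2  3  4  5  6  7  8  9 10 11 12 13 14 15 16 17 18 19 20 21 22 23 24
G :  0  1  0  1  0  1  0  1  0  1  0  1  0  1  0  1  0  1  0  1  0  1  0  1  0
Pile A: G(23) = 1.
Pile B: G(24) = 0.
Pile C: G(17) = 1.
Combined Grundy value = 1 ⊕ 0 ⊕ 1 = 0.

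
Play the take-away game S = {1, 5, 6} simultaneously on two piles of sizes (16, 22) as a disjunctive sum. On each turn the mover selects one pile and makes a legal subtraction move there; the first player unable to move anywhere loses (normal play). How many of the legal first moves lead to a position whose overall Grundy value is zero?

3

All piles use S = {1, 5, 6}:
n :  0  1  2  3  4  5  6  7  8  9 10 11 12 13 14 15 16 17 18 19 20 21 22
G :  0  1  0  1  0  1  2  3  2  3  2  0  1  0  1  0  1  2  3  2  3  2  0
Pile A: G(16) = 1.
Pile B: G(22) = 0.
Combined Grundy value = 1 ⊕ 0 = 1.
A winning move leaves total XOR = 0, i.e. changes one component's Grundy value g to g ⊕ X where X is the current total.
Pile A: need g' = 1⊕1 = 0. Options: 16−1→G=0, 16−5→G=0, 16−6→G=2. Hits: 2.
Pile B: need g' = 0⊕1 = 1. Options: 22−1→G=2, 22−5→G=2, 22−6→G=1. Hits: 1.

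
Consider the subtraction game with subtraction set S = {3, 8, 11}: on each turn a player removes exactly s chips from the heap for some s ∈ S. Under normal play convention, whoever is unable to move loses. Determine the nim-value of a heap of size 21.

0

n :  0  1  2  3  4  5  6  7  8  9 10 11 12 13 14 15 16 17 18 19 20 21
G :  0  0  0  1  1  1  0  0  2  1  1  3  2  2  2  3  0  3  2  1  0  0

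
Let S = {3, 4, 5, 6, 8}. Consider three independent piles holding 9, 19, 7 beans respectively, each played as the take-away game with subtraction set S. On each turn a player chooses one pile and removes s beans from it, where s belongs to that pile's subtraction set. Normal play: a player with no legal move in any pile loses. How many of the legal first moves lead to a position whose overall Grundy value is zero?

6

All piles use S = {3, 4, 5, 6, 8}:
n :  0  1  2  3  4  5  6  7  8  9 10 11 12 13 14 15 16 17 18 19
G :  0  0  0  1  1  1  2  2  2  3  3  0  0  0  1  1  1  2  2  2
Pile A: G(9) = 3.
Pile B: G(19) = 2.
Pile C: G(7) = 2.
Combined Grundy value = 3 ⊕ 2 ⊕ 2 = 3.
A winning move leaves total XOR = 0, i.e. changes one component's Grundy value g to g ⊕ X where X is the current total.
Pile A: need g' = 3⊕3 = 0. Options: 9−3→G=2, 9−4→G=1, 9−5→G=1, 9−6→G=1, 9−8→G=0. Hits: 1.
Pile B: need g' = 2⊕3 = 1. Options: 19−3→G=1, 19−4→G=1, 19−5→G=1, 19−6→G=0, 19−8→G=0. Hits: 3.
Pile C: need g' = 2⊕3 = 1. Options: 7−3→G=1, 7−4→G=1, 7−5→G=0, 7−6→G=0. Hits: 2.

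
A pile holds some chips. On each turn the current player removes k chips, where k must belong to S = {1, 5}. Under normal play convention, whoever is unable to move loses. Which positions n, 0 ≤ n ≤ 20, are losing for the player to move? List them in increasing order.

0, 2, 4, 6, 8, 10, 12, 14, 16, 18, 20

G(0) = 0
G(1) = mex{0} = 1
G(2) = mex{1} = 0
G(3) = mex{0} = 1
G(4) = mex{1} = 0
G(5) = mex{0,0} = 1
G(6) = mex{1,1} = 0
G(7) = mex{0,0} = 1
G(8) = mex{1,1} = 0
G(9) = mex{0,0} = 1
G(10) = mex{1,1} = 0
G(11) = mex{0,0} = 1
G(12) = mex{1,1} = 0
G(13) = mex{0,0} = 1
G(14) = mex{1,1} = 0
G(15) = mex{0,0} = 1
G(16) = mex{1,1} = 0
G(17) = mex{0,0} = 1
G(18) = mex{1,1} = 0
G(19) = mex{0,0} = 1
G(20) = mex{1,1} = 0
P-positions are exactly the n with G(n) = 0.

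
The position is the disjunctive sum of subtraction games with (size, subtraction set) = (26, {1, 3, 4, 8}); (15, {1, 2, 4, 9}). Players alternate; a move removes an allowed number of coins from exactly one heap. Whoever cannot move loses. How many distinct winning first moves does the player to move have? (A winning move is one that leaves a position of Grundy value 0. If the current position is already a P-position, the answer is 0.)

Heap A, S = {1, 3, 4, 8}:
G(0) = 0
G(1) = mex{0} = 1
G(2) = mex{1} = 0
G(3) = mex{0,0} = 1
G(4) = mex{1,1,0} = 2
G(5) = mex{2,0,1} = 3
G(6) = mex{3,1,0} = 2
G(7) = mex{2,2,1} = 0
G(8) = mex{0,3,2,0} = 1
G(9) = mex{1,2,3,1} = 0
G(10) = mex{0,0,2,0} = 1
G(11) = mex{1,1,0,1} = 2
G(12) = mex{2,0,1,2} = 3
G(13) = mex{3,1,0,3} = 2
G(14) = mex{2,2,1,2} = 0
G(15) = mex{0,3,2,0} = 1
G(16) = mex{1,2,3,1} = 0
G(17) = mex{0,0,2,0} = 1
G(18) = mex{1,1,0,1} = 2
G(19) = mex{2,0,1,2} = 3
G(20) = mex{3,1,0,3} = 2
G(21) = mex{2,2,1,2} = 0
G(22) = mex{0,3,2,0} = 1
G(23) = mex{1,2,3,1} = 0
G(24) = mex{0,0,2,0} = 1
G(25) = mex{1,1,0,1} = 2
G(26) = mex{2,0,1,2} = 3
G_A(26) = 3.
Heap B, S = {1, 2, 4, 9}:
G(0) = 0
G(1) = mex{0} = 1
G(2) = mex{1,0} = 2
G(3) = mex{2,1} = 0
G(4) = mex{0,2,0} = 1
G(5) = mex{1,0,1} = 2
G(6) = mex{2,1,2} = 0
G(7) = mex{0,2,0} = 1
G(8) = mex{1,0,1} = 2
G(9) = mex{2,1,2,0} = 3
G(10) = mex{3,2,0,1} = 4
G(11) = mex{4,3,1,2} = 0
G(12) = mex{0,4,2,0} = 1
G(13) = mex{1,0,3,1} = 2
G(14) = mex{2,1,4,2} = 0
G(15) = mex{0,2,0,0} = 1
G_B(15) = 1.
Combined Grundy value = 3 ⊕ 1 = 2.
A winning move leaves total XOR = 0, i.e. changes one component's Grundy value g to g ⊕ X where X is the current total.
Heap A: need g' = 3⊕2 = 1. Options: 26−1→G=2, 26−3→G=0, 26−4→G=1, 26−8→G=2. Hits: 1.
Heap B: need g' = 1⊕2 = 3. Options: 15−1→G=0, 15−2→G=2, 15−4→G=0, 15−9→G=0. Hits: 0.

1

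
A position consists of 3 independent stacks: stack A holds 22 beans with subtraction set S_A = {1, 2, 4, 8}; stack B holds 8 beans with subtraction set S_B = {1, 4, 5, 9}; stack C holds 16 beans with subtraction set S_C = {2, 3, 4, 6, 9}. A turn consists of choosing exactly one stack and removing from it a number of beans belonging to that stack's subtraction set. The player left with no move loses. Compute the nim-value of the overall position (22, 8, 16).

Stack A, S = {1, 2, 4, 8}:
G(0) = 0
G(1) = mex{0} = 1
G(2) = mex{1,0} = 2
G(3) = mex{2,1} = 0
G(4) = mex{0,2,0} = 1
G(5) = mex{1,0,1} = 2
G(6) = mex{2,1,2} = 0
G(7) = mex{0,2,0} = 1
G(8) = mex{1,0,1,0} = 2
G(9) = mex{2,1,2,1} = 0
G(10) = mex{0,2,0,2} = 1
G(11) = mex{1,0,1,0} = 2
G(12) = mex{2,1,2,1} = 0
G(13) = mex{0,2,0,2} = 1
G(14) = mex{1,0,1,0} = 2
G(15) = mex{2,1,2,1} = 0
G(16) = mex{0,2,0,2} = 1
G(17) = mex{1,0,1,0} = 2
G(18) = mex{2,1,2,1} = 0
G(19) = mex{0,2,0,2} = 1
G(20) = mex{1,0,1,0} = 2
G(21) = mex{2,1,2,1} = 0
G(22) = mex{0,2,0,2} = 1
G_A(22) = 1.
Stack B, S = {1, 4, 5, 9}:
n : 0 1 2 3 4 5 6 7 8
G : 0 1 0 1 2 3 2 3 0
G_B(8) = 0.
Stack C, S = {2, 3, 4, 6, 9}:
n :  0  1  2  3  4  5  6  7  8  9 10 11 12 13 14 15 16
G :  0  0  1  1  2  2  3  3  0  4  1  5  2  0  3  1  4
G_C(16) = 4.
Combined Grundy value = 1 ⊕ 0 ⊕ 4 = 5.

5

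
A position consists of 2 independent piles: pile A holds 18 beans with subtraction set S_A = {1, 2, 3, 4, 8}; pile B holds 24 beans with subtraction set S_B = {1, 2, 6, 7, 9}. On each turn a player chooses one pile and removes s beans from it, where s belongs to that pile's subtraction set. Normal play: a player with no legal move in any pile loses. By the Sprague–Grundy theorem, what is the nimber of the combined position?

3

Pile A, S = {1, 2, 3, 4, 8}:
G(0) = 0
G(1) = mex{0} = 1
G(2) = mex{1,0} = 2
G(3) = mex{2,1,0} = 3
G(4) = mex{3,2,1,0} = 4
G(5) = mex{4,3,2,1} = 0
G(6) = mex{0,4,3,2} = 1
G(7) = mex{1,0,4,3} = 2
G(8) = mex{2,1,0,4,0} = 3
G(9) = mex{3,2,1,0,1} = 4
G(10) = mex{4,3,2,1,2} = 0
G(11) = mex{0,4,3,2,3} = 1
G(12) = mex{1,0,4,3,4} = 2
G(13) = mex{2,1,0,4,0} = 3
G(14) = mex{3,2,1,0,1} = 4
G(15) = mex{4,3,2,1,2} = 0
G(16) = mex{0,4,3,2,3} = 1
G(17) = mex{1,0,4,3,4} = 2
G(18) = mex{2,1,0,4,0} = 3
G_A(18) = 3.
Pile B, S = {1, 2, 6, 7, 9}:
n :  0  1  2  3  4  5  6  7  8  9 10 11 12 13 14 15 16 17 18 19 20 21 22 23 24
G :  0  1  2  0  1  2  3  4  0  1  2  0  1  2  3  4  0  1  2  0  1  2  3  4  0
G_B(24) = 0.
Combined Grundy value = 3 ⊕ 0 = 3.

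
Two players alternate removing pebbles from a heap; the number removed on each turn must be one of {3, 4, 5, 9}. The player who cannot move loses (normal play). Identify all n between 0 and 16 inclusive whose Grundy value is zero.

G(0) = 0
G(1) = mex{} = 0
G(2) = mex{} = 0
G(3) = mex{0} = 1
G(4) = mex{0,0} = 1
G(5) = mex{0,0,0} = 1
G(6) = mex{1,0,0} = 2
G(7) = mex{1,1,0} = 2
G(8) = mex{1,1,1} = 0
G(9) = mex{2,1,1,0} = 3
G(10) = mex{2,2,1,0} = 3
G(11) = mex{0,2,2,0} = 1
G(12) = mex{3,0,2,1} = 4
G(13) = mex{3,3,0,1} = 2
G(14) = mex{1,3,3,1} = 0
G(15) = mex{4,1,3,2} = 0
G(16) = mex{2,4,1,2} = 0
P-positions are exactly the n with G(n) = 0.

0, 1, 2, 8, 14, 15, 16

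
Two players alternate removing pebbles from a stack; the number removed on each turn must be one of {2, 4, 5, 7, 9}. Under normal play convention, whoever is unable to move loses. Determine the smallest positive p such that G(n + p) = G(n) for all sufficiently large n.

G(0) = 0
G(1) = mex{} = 0
G(2) = mex{0} = 1
G(3) = mex{0} = 1
G(4) = mex{1,0} = 2
G(5) = mex{1,0,0} = 2
G(6) = mex{2,1,0} = 3
G(7) = mex{2,1,1,0} = 3
G(8) = mex{3,2,1,0} = 4
G(9) = mex{3,2,2,1,0} = 4
G(10) = mex{4,3,2,1,0} = 5
G(11) = mex{4,3,3,2,1} = 0
G(12) = mex{5,4,3,2,1} = 0
G(13) = mex{0,4,4,3,2} = 1
G(14) = mex{0,5,4,3,2} = 1
G(15) = mex{1,0,5,4,3} = 2
G(16) = mex{1,0,0,4,3} = 2
G(17) = mex{2,1,0,5,4} = 3
G(18) = mex{2,1,1,0,4} = 3
G(19) = mex{3,2,1,0,5} = 4
G(20) = mex{3,2,2,1,0} = 4
G(21) = mex{4,3,2,1,0} = 5
G(22) = mex{4,3,3,2,1} = 0
G(23) = mex{5,4,3,2,1} = 0
G(n+11) = G(n) holds for n = 0,…,8 (a full window of length max(S) = 9), so the sequence is purely periodic with period 11.

11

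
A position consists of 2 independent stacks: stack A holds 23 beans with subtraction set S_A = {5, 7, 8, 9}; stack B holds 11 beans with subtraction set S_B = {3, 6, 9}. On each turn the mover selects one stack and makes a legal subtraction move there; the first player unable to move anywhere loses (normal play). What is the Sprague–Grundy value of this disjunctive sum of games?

Stack A, S = {5, 7, 8, 9}:
G(0) = 0
G(1) = mex{} = 0
G(2) = mex{} = 0
G(3) = mex{} = 0
G(4) = mex{} = 0
G(5) = mex{0} = 1
G(6) = mex{0} = 1
G(7) = mex{0,0} = 1
G(8) = mex{0,0,0} = 1
G(9) = mex{0,0,0,0} = 1
G(10) = mex{1,0,0,0} = 2
G(11) = mex{1,0,0,0} = 2
G(12) = mex{1,1,0,0} = 2
G(13) = mex{1,1,1,0} = 2
G(14) = mex{1,1,1,1} = 0
G(15) = mex{2,1,1,1} = 0
G(16) = mex{2,1,1,1} = 0
G(17) = mex{2,2,1,1} = 0
G(18) = mex{2,2,2,1} = 0
G(19) = mex{0,2,2,2} = 1
G(20) = mex{0,2,2,2} = 1
G(21) = mex{0,0,2,2} = 1
G(22) = mex{0,0,0,2} = 1
G(23) = mex{0,0,0,0} = 1
G_A(23) = 1.
Stack B, S = {3, 6, 9}:
G(0) = 0
G(1) = mex{} = 0
G(2) = mex{} = 0
G(3) = mex{0} = 1
G(4) = mex{0} = 1
G(5) = mex{0} = 1
G(6) = mex{1,0} = 2
G(7) = mex{1,0} = 2
G(8) = mex{1,0} = 2
G(9) = mex{2,1,0} = 3
G(10) = mex{2,1,0} = 3
G(11) = mex{2,1,0} = 3
G_B(11) = 3.
Combined Grundy value = 1 ⊕ 3 = 2.

2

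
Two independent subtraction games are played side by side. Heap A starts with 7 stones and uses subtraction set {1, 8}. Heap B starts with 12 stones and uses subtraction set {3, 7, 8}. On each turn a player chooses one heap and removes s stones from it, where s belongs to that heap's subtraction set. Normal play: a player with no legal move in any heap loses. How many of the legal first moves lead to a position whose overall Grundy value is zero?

4

Heap A, S = {1, 8}:
G(0) = 0
G(1) = mex{0} = 1
G(2) = mex{1} = 0
G(3) = mex{0} = 1
G(4) = mex{1} = 0
G(5) = mex{0} = 1
G(6) = mex{1} = 0
G(7) = mex{0} = 1
G_A(7) = 1.
Heap B, S = {3, 7, 8}:
n :  0  1  2  3  4  5  6  7  8  9 10 11 12
G :  0  0  0  1  1  1  0  2  2  1  3  0  0
G_B(12) = 0.
Combined Grundy value = 1 ⊕ 0 = 1.
A winning move leaves total XOR = 0, i.e. changes one component's Grundy value g to g ⊕ X where X is the current total.
Heap A: need g' = 1⊕1 = 0. Options: 7−1→G=0. Hits: 1.
Heap B: need g' = 0⊕1 = 1. Options: 12−3→G=1, 12−7→G=1, 12−8→G=1. Hits: 3.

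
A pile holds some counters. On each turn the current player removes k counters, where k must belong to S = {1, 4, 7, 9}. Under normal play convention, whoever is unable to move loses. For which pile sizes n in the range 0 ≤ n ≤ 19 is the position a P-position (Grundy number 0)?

G(0) = 0
G(1) = mex{0} = 1
G(2) = mex{1} = 0
G(3) = mex{0} = 1
G(4) = mex{1,0} = 2
G(5) = mex{2,1} = 0
G(6) = mex{0,0} = 1
G(7) = mex{1,1,0} = 2
G(8) = mex{2,2,1} = 0
G(9) = mex{0,0,0,0} = 1
G(10) = mex{1,1,1,1} = 0
G(11) = mex{0,2,2,0} = 1
G(12) = mex{1,0,0,1} = 2
G(13) = mex{2,1,1,2} = 0
G(14) = mex{0,0,2,0} = 1
G(15) = mex{1,1,0,1} = 2
G(16) = mex{2,2,1,2} = 0
G(17) = mex{0,0,0,0} = 1
G(18) = mex{1,1,1,1} = 0
G(19) = mex{0,2,2,0} = 1
P-positions are exactly the n with G(n) = 0.

0, 2, 5, 8, 10, 13, 16, 18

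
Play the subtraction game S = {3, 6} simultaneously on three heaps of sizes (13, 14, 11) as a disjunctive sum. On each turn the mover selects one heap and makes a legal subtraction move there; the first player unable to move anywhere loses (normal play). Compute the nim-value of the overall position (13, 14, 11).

All heaps use S = {3, 6}:
n :  0  1  2  3  4  5  6  7  8  9 10 11 12 13 14
G :  0  0  0  1  1  1  2  2  2  0  0  0  1  1  1
Heap A: G(13) = 1.
Heap B: G(14) = 1.
Heap C: G(11) = 0.
Combined Grundy value = 1 ⊕ 1 ⊕ 0 = 0.

0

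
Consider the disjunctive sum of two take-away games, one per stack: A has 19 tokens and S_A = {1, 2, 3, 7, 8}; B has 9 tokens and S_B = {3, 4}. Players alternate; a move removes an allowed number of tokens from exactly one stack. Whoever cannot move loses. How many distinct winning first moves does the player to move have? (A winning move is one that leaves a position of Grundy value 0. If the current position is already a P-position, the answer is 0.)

2

Stack A, S = {1, 2, 3, 7, 8}:
G(0) = 0
G(1) = mex{0} = 1
G(2) = mex{1,0} = 2
G(3) = mex{2,1,0} = 3
G(4) = mex{3,2,1} = 0
G(5) = mex{0,3,2} = 1
G(6) = mex{1,0,3} = 2
G(7) = mex{2,1,0,0} = 3
G(8) = mex{3,2,1,1,0} = 4
G(9) = mex{4,3,2,2,1} = 0
G(10) = mex{0,4,3,3,2} = 1
G(11) = mex{1,0,4,0,3} = 2
G(12) = mex{2,1,0,1,0} = 3
G(13) = mex{3,2,1,2,1} = 0
G(14) = mex{0,3,2,3,2} = 1
G(15) = mex{1,0,3,4,3} = 2
G(16) = mex{2,1,0,0,4} = 3
G(17) = mex{3,2,1,1,0} = 4
G(18) = mex{4,3,2,2,1} = 0
G(19) = mex{0,4,3,3,2} = 1
G_A(19) = 1.
Stack B, S = {3, 4}:
n : 0 1 2 3 4 5 6 7 8 9
G : 0 0 0 1 1 1 2 0 0 0
G_B(9) = 0.
Combined Grundy value = 1 ⊕ 0 = 1.
A winning move leaves total XOR = 0, i.e. changes one component's Grundy value g to g ⊕ X where X is the current total.
Stack A: need g' = 1⊕1 = 0. Options: 19−1→G=0, 19−2→G=4, 19−3→G=3, 19−7→G=3, 19−8→G=2. Hits: 1.
Stack B: need g' = 0⊕1 = 1. Options: 9−3→G=2, 9−4→G=1. Hits: 1.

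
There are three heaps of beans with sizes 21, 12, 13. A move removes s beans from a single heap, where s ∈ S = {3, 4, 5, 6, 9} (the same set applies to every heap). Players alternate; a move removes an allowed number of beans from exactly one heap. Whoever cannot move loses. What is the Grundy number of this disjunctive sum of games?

All heaps use S = {3, 4, 5, 6, 9}:
n :  0  1  2  3  4  5  6  7  8  9 10 11 12 13 14 15 16 17 18 19 20 21
G :  0  0  0  1  1  1  2  2  2  3  3  3  0  0  0  1  1  1  2  2  2  3
Heap A: G(21) = 3.
Heap B: G(12) = 0.
Heap C: G(13) = 0.
Combined Grundy value = 3 ⊕ 0 ⊕ 0 = 3.

3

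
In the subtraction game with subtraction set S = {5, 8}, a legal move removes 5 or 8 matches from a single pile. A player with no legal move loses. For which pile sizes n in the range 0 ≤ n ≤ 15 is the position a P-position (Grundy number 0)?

G(0) = 0
G(1) = mex{} = 0
G(2) = mex{} = 0
G(3) = mex{} = 0
G(4) = mex{} = 0
G(5) = mex{0} = 1
G(6) = mex{0} = 1
G(7) = mex{0} = 1
G(8) = mex{0,0} = 1
G(9) = mex{0,0} = 1
G(10) = mex{1,0} = 2
G(11) = mex{1,0} = 2
G(12) = mex{1,0} = 2
G(13) = mex{1,1} = 0
G(14) = mex{1,1} = 0
G(15) = mex{2,1} = 0
P-positions are exactly the n with G(n) = 0.

0, 1, 2, 3, 4, 13, 14, 15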